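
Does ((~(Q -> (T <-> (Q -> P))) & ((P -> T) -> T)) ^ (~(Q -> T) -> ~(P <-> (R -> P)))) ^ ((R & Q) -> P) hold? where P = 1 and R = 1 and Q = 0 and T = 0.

0

Q -> P = 0 -> 1 = 1
T <-> (Q -> P) = 0 <-> 1 = 0
Q -> (T <-> (Q -> P)) = 0 -> 0 = 1
~(Q -> (T <-> (Q -> P))) = ~1 = 0
P -> T = 1 -> 0 = 0
(P -> T) -> T = 0 -> 0 = 1
~(Q -> (T <-> (Q -> P))) & ((P -> T) -> T) = 0 & 1 = 0
Q -> T = 0 -> 0 = 1
~(Q -> T) = ~1 = 0
R -> P = 1 -> 1 = 1
P <-> (R -> P) = 1 <-> 1 = 1
~(P <-> (R -> P)) = ~1 = 0
~(Q -> T) -> ~(P <-> (R -> P)) = 0 -> 0 = 1
(~(Q -> (T <-> (Q -> P))) & ((P -> T) -> T)) ^ (~(Q -> T) -> ~(P <-> (R -> P))) = 0 ^ 1 = 1
R & Q = 1 & 0 = 0
(R & Q) -> P = 0 -> 1 = 1
((~(Q -> (T <-> (Q -> P))) & ((P -> T) -> T)) ^ (~(Q -> T) -> ~(P <-> (R -> P)))) ^ ((R & Q) -> P) = 1 ^ 1 = 0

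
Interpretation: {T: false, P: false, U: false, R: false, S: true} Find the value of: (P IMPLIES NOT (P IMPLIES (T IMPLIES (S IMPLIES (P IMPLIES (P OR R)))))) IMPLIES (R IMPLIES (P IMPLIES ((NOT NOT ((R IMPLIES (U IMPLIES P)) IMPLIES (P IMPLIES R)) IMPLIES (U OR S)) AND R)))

P OR R = false OR false = false
P IMPLIES (P OR R) = false IMPLIES false = true
S IMPLIES (P IMPLIES (P OR R)) = true IMPLIES true = true
T IMPLIES (S IMPLIES (P IMPLIES (P OR R))) = false IMPLIES true = true
P IMPLIES (T IMPLIES (S IMPLIES (P IMPLIES (P OR R)))) = false IMPLIES true = true
NOT (P IMPLIES (T IMPLIES (S IMPLIES (P IMPLIES (P OR R))))) = NOT true = false
P IMPLIES NOT (P IMPLIES (T IMPLIES (S IMPLIES (P IMPLIES (P OR R))))) = false IMPLIES false = true
U IMPLIES P = false IMPLIES false = true
R IMPLIES (U IMPLIES P) = false IMPLIES true = true
P IMPLIES R = false IMPLIES false = true
(R IMPLIES (U IMPLIES P)) IMPLIES (P IMPLIES R) = true IMPLIES true = true
NOT ((R IMPLIES (U IMPLIES P)) IMPLIES (P IMPLIES R)) = NOT true = false
NOT NOT ((R IMPLIES (U IMPLIES P)) IMPLIES (P IMPLIES R)) = NOT false = true
U OR S = false OR true = true
NOT NOT ((R IMPLIES (U IMPLIES P)) IMPLIES (P IMPLIES R)) IMPLIES (U OR S) = true IMPLIES true = true
(NOT NOT ((R IMPLIES (U IMPLIES P)) IMPLIES (P IMPLIES R)) IMPLIES (U OR S)) AND R = true AND false = false
P IMPLIES ((NOT NOT ((R IMPLIES (U IMPLIES P)) IMPLIES (P IMPLIES R)) IMPLIES (U OR S)) AND R) = false IMPLIES false = true
R IMPLIES (P IMPLIES ((NOT NOT ((R IMPLIES (U IMPLIES P)) IMPLIES (P IMPLIES R)) IMPLIES (U OR S)) AND R)) = false IMPLIES true = true
(P IMPLIES NOT (P IMPLIES (T IMPLIES (S IMPLIES (P IMPLIES (P OR R)))))) IMPLIES (R IMPLIES (P IMPLIES ((NOT NOT ((R IMPLIES (U IMPLIES P)) IMPLIES (P IMPLIES R)) IMPLIES (U OR S)) AND R))) = true IMPLIES true = true

true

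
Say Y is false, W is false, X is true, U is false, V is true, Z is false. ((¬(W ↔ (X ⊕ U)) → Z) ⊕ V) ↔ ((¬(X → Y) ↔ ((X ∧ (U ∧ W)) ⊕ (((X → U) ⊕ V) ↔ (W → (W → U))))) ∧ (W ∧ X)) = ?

X ⊕ U = T ⊕ F = T
W ↔ (X ⊕ U) = F ↔ T = F
¬(W ↔ (X ⊕ U)) = ¬F = T
¬(W ↔ (X ⊕ U)) → Z = T → F = F
(¬(W ↔ (X ⊕ U)) → Z) ⊕ V = F ⊕ T = T
X → Y = T → F = F
¬(X → Y) = ¬F = T
U ∧ W = F ∧ F = F
X ∧ (U ∧ W) = T ∧ F = F
X → U = T → F = F
(X → U) ⊕ V = F ⊕ T = T
W → U = F → F = T
W → (W → U) = F → T = T
((X → U) ⊕ V) ↔ (W → (W → U)) = T ↔ T = T
(X ∧ (U ∧ W)) ⊕ (((X → U) ⊕ V) ↔ (W → (W → U))) = F ⊕ T = T
¬(X → Y) ↔ ((X ∧ (U ∧ W)) ⊕ (((X → U) ⊕ V) ↔ (W → (W → U)))) = T ↔ T = T
W ∧ X = F ∧ T = F
(¬(X → Y) ↔ ((X ∧ (U ∧ W)) ⊕ (((X → U) ⊕ V) ↔ (W → (W → U))))) ∧ (W ∧ X) = T ∧ F = F
((¬(W ↔ (X ⊕ U)) → Z) ⊕ V) ↔ ((¬(X → Y) ↔ ((X ∧ (U ∧ W)) ⊕ (((X → U) ⊕ V) ↔ (W → (W → U))))) ∧ (W ∧ X)) = T ↔ F = F

F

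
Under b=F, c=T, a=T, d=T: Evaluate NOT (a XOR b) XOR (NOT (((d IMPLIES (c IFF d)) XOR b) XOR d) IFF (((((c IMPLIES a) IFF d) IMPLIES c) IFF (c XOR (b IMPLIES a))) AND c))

F

a XOR b = T XOR F = T
NOT (a XOR b) = NOT T = F
c IFF d = T IFF T = T
d IMPLIES (c IFF d) = T IMPLIES T = T
(d IMPLIES (c IFF d)) XOR b = T XOR F = T
((d IMPLIES (c IFF d)) XOR b) XOR d = T XOR T = F
NOT (((d IMPLIES (c IFF d)) XOR b) XOR d) = NOT F = T
c IMPLIES a = T IMPLIES T = T
(c IMPLIES a) IFF d = T IFF T = T
((c IMPLIES a) IFF d) IMPLIES c = T IMPLIES T = T
b IMPLIES a = F IMPLIES T = T
c XOR (b IMPLIES a) = T XOR T = F
(((c IMPLIES a) IFF d) IMPLIES c) IFF (c XOR (b IMPLIES a)) = T IFF F = F
((((c IMPLIES a) IFF d) IMPLIES c) IFF (c XOR (b IMPLIES a))) AND c = F AND T = F
NOT (((d IMPLIES (c IFF d)) XOR b) XOR d) IFF (((((c IMPLIES a) IFF d) IMPLIES c) IFF (c XOR (b IMPLIES a))) AND c) = T IFF F = F
NOT (a XOR b) XOR (NOT (((d IMPLIES (c IFF d)) XOR b) XOR d) IFF (((((c IMPLIES a) IFF d) IMPLIES c) IFF (c XOR (b IMPLIES a))) AND c)) = F XOR F = F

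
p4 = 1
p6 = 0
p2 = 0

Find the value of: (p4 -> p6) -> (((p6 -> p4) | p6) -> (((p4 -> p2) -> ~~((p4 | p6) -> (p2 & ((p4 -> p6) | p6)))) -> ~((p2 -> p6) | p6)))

p4 -> p6 = 1 -> 0 = 0
p6 -> p4 = 0 -> 1 = 1
(p6 -> p4) | p6 = 1 | 0 = 1
p4 -> p2 = 1 -> 0 = 0
p4 | p6 = 1 | 0 = 1
p4 -> p6 = 1 -> 0 = 0
(p4 -> p6) | p6 = 0 | 0 = 0
p2 & ((p4 -> p6) | p6) = 0 & 0 = 0
(p4 | p6) -> (p2 & ((p4 -> p6) | p6)) = 1 -> 0 = 0
~((p4 | p6) -> (p2 & ((p4 -> p6) | p6))) = ~0 = 1
~~((p4 | p6) -> (p2 & ((p4 -> p6) | p6))) = ~1 = 0
(p4 -> p2) -> ~~((p4 | p6) -> (p2 & ((p4 -> p6) | p6))) = 0 -> 0 = 1
p2 -> p6 = 0 -> 0 = 1
(p2 -> p6) | p6 = 1 | 0 = 1
~((p2 -> p6) | p6) = ~1 = 0
((p4 -> p2) -> ~~((p4 | p6) -> (p2 & ((p4 -> p6) | p6)))) -> ~((p2 -> p6) | p6) = 1 -> 0 = 0
((p6 -> p4) | p6) -> (((p4 -> p2) -> ~~((p4 | p6) -> (p2 & ((p4 -> p6) | p6)))) -> ~((p2 -> p6) | p6)) = 1 -> 0 = 0
(p4 -> p6) -> (((p6 -> p4) | p6) -> (((p4 -> p2) -> ~~((p4 | p6) -> (p2 & ((p4 -> p6) | p6)))) -> ~((p2 -> p6) | p6))) = 0 -> 0 = 1

1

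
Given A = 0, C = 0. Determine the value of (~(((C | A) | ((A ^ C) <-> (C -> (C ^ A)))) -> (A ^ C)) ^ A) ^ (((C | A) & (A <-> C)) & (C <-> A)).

0

Substituting A=0, C=0:
C | A = 0 | 0 = 0
A ^ C = 0 ^ 0 = 0
C ^ A = 0 ^ 0 = 0
C -> (C ^ A) = 0 -> 0 = 1
(A ^ C) <-> (C -> (C ^ A)) = 0 <-> 1 = 0
(C | A) | ((A ^ C) <-> (C -> (C ^ A))) = 0 | 0 = 0
A ^ C = 0 ^ 0 = 0
((C | A) | ((A ^ C) <-> (C -> (C ^ A)))) -> (A ^ C) = 0 -> 0 = 1
~(((C | A) | ((A ^ C) <-> (C -> (C ^ A)))) -> (A ^ C)) = ~1 = 0
~(((C | A) | ((A ^ C) <-> (C -> (C ^ A)))) -> (A ^ C)) ^ A = 0 ^ 0 = 0
C | A = 0 | 0 = 0
A <-> C = 0 <-> 0 = 1
(C | A) & (A <-> C) = 0 & 1 = 0
C <-> A = 0 <-> 0 = 1
((C | A) & (A <-> C)) & (C <-> A) = 0 & 1 = 0
(~(((C | A) | ((A ^ C) <-> (C -> (C ^ A)))) -> (A ^ C)) ^ A) ^ (((C | A) & (A <-> C)) & (C <-> A)) = 0 ^ 0 = 0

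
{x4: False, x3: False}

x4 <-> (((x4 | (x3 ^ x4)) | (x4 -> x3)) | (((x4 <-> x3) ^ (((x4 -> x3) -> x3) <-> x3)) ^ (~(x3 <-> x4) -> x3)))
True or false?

x3 ^ x4 = False ^ False = False
x4 | (x3 ^ x4) = False | False = False
x4 -> x3 = False -> False = True
(x4 | (x3 ^ x4)) | (x4 -> x3) = False | True = True
x4 <-> x3 = False <-> False = True
x4 -> x3 = False -> False = True
(x4 -> x3) -> x3 = True -> False = False
((x4 -> x3) -> x3) <-> x3 = False <-> False = True
(x4 <-> x3) ^ (((x4 -> x3) -> x3) <-> x3) = True ^ True = False
x3 <-> x4 = False <-> False = True
~(x3 <-> x4) = ~True = False
~(x3 <-> x4) -> x3 = False -> False = True
((x4 <-> x3) ^ (((x4 -> x3) -> x3) <-> x3)) ^ (~(x3 <-> x4) -> x3) = False ^ True = True
((x4 | (x3 ^ x4)) | (x4 -> x3)) | (((x4 <-> x3) ^ (((x4 -> x3) -> x3) <-> x3)) ^ (~(x3 <-> x4) -> x3)) = True | True = True
x4 <-> (((x4 | (x3 ^ x4)) | (x4 -> x3)) | (((x4 <-> x3) ^ (((x4 -> x3) -> x3) <-> x3)) ^ (~(x3 <-> x4) -> x3))) = False <-> True = False

False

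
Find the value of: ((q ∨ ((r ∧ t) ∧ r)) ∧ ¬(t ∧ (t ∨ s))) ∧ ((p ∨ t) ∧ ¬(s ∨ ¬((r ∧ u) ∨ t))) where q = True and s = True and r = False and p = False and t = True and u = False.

False

r ∧ t = False ∧ True = False
(r ∧ t) ∧ r = False ∧ False = False
q ∨ ((r ∧ t) ∧ r) = True ∨ False = True
t ∨ s = True ∨ True = True
t ∧ (t ∨ s) = True ∧ True = True
¬(t ∧ (t ∨ s)) = ¬True = False
(q ∨ ((r ∧ t) ∧ r)) ∧ ¬(t ∧ (t ∨ s)) = True ∧ False = False
p ∨ t = False ∨ True = True
r ∧ u = False ∧ False = False
(r ∧ u) ∨ t = False ∨ True = True
¬((r ∧ u) ∨ t) = ¬True = False
s ∨ ¬((r ∧ u) ∨ t) = True ∨ False = True
¬(s ∨ ¬((r ∧ u) ∨ t)) = ¬True = False
(p ∨ t) ∧ ¬(s ∨ ¬((r ∧ u) ∨ t)) = True ∧ False = False
((q ∨ ((r ∧ t) ∧ r)) ∧ ¬(t ∧ (t ∨ s))) ∧ ((p ∨ t) ∧ ¬(s ∨ ¬((r ∧ u) ∨ t))) = False ∧ False = False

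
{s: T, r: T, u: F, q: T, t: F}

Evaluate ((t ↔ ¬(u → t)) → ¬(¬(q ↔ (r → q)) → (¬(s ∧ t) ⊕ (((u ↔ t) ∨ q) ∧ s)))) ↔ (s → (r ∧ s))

u → t = F → F = T
¬(u → t) = ¬T = F
t ↔ ¬(u → t) = F ↔ F = T
r → q = T → T = T
q ↔ (r → q) = T ↔ T = T
¬(q ↔ (r → q)) = ¬T = F
s ∧ t = T ∧ F = F
¬(s ∧ t) = ¬F = T
u ↔ t = F ↔ F = T
(u ↔ t) ∨ q = T ∨ T = T
((u ↔ t) ∨ q) ∧ s = T ∧ T = T
¬(s ∧ t) ⊕ (((u ↔ t) ∨ q) ∧ s) = T ⊕ T = F
¬(q ↔ (r → q)) → (¬(s ∧ t) ⊕ (((u ↔ t) ∨ q) ∧ s)) = F → F = T
¬(¬(q ↔ (r → q)) → (¬(s ∧ t) ⊕ (((u ↔ t) ∨ q) ∧ s))) = ¬T = F
(t ↔ ¬(u → t)) → ¬(¬(q ↔ (r → q)) → (¬(s ∧ t) ⊕ (((u ↔ t) ∨ q) ∧ s))) = T → F = F
r ∧ s = T ∧ T = T
s → (r ∧ s) = T → T = T
((t ↔ ¬(u → t)) → ¬(¬(q ↔ (r → q)) → (¬(s ∧ t) ⊕ (((u ↔ t) ∨ q) ∧ s)))) ↔ (s → (r ∧ s)) = F ↔ T = F

F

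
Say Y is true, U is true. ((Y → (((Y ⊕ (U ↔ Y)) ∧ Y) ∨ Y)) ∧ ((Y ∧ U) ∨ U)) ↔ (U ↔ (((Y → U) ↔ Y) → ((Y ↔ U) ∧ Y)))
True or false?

T

U ↔ Y = T ↔ T = T
Y ⊕ (U ↔ Y) = T ⊕ T = F
(Y ⊕ (U ↔ Y)) ∧ Y = F ∧ T = F
((Y ⊕ (U ↔ Y)) ∧ Y) ∨ Y = F ∨ T = T
Y → (((Y ⊕ (U ↔ Y)) ∧ Y) ∨ Y) = T → T = T
Y ∧ U = T ∧ T = T
(Y ∧ U) ∨ U = T ∨ T = T
(Y → (((Y ⊕ (U ↔ Y)) ∧ Y) ∨ Y)) ∧ ((Y ∧ U) ∨ U) = T ∧ T = T
Y → U = T → T = T
(Y → U) ↔ Y = T ↔ T = T
Y ↔ U = T ↔ T = T
(Y ↔ U) ∧ Y = T ∧ T = T
((Y → U) ↔ Y) → ((Y ↔ U) ∧ Y) = T → T = T
U ↔ (((Y → U) ↔ Y) → ((Y ↔ U) ∧ Y)) = T ↔ T = T
((Y → (((Y ⊕ (U ↔ Y)) ∧ Y) ∨ Y)) ∧ ((Y ∧ U) ∨ U)) ↔ (U ↔ (((Y → U) ↔ Y) → ((Y ↔ U) ∧ Y))) = T ↔ T = T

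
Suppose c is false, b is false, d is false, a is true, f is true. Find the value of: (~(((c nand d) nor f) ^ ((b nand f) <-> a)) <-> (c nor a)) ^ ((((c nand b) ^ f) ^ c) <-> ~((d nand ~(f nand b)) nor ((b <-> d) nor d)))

1

c nand d = 0 nand 0 = 1
(c nand d) nor f = 1 nor 1 = 0
b nand f = 0 nand 1 = 1
(b nand f) <-> a = 1 <-> 1 = 1
((c nand d) nor f) ^ ((b nand f) <-> a) = 0 ^ 1 = 1
~(((c nand d) nor f) ^ ((b nand f) <-> a)) = ~1 = 0
c nor a = 0 nor 1 = 0
~(((c nand d) nor f) ^ ((b nand f) <-> a)) <-> (c nor a) = 0 <-> 0 = 1
c nand b = 0 nand 0 = 1
(c nand b) ^ f = 1 ^ 1 = 0
((c nand b) ^ f) ^ c = 0 ^ 0 = 0
f nand b = 1 nand 0 = 1
~(f nand b) = ~1 = 0
d nand ~(f nand b) = 0 nand 0 = 1
b <-> d = 0 <-> 0 = 1
(b <-> d) nor d = 1 nor 0 = 0
(d nand ~(f nand b)) nor ((b <-> d) nor d) = 1 nor 0 = 0
~((d nand ~(f nand b)) nor ((b <-> d) nor d)) = ~0 = 1
(((c nand b) ^ f) ^ c) <-> ~((d nand ~(f nand b)) nor ((b <-> d) nor d)) = 0 <-> 1 = 0
(~(((c nand d) nor f) ^ ((b nand f) <-> a)) <-> (c nor a)) ^ ((((c nand b) ^ f) ^ c) <-> ~((d nand ~(f nand b)) nor ((b <-> d) nor d))) = 1 ^ 0 = 1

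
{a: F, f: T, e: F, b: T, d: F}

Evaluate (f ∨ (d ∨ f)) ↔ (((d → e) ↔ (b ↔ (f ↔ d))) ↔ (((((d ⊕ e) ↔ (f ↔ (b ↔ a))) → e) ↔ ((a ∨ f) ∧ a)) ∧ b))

d ∨ f = F ∨ T = T
f ∨ (d ∨ f) = T ∨ T = T
d → e = F → F = T
f ↔ d = T ↔ F = F
b ↔ (f ↔ d) = T ↔ F = F
(d → e) ↔ (b ↔ (f ↔ d)) = T ↔ F = F
d ⊕ e = F ⊕ F = F
b ↔ a = T ↔ F = F
f ↔ (b ↔ a) = T ↔ F = F
(d ⊕ e) ↔ (f ↔ (b ↔ a)) = F ↔ F = T
((d ⊕ e) ↔ (f ↔ (b ↔ a))) → e = T → F = F
a ∨ f = F ∨ T = T
(a ∨ f) ∧ a = T ∧ F = F
(((d ⊕ e) ↔ (f ↔ (b ↔ a))) → e) ↔ ((a ∨ f) ∧ a) = F ↔ F = T
((((d ⊕ e) ↔ (f ↔ (b ↔ a))) → e) ↔ ((a ∨ f) ∧ a)) ∧ b = T ∧ T = T
((d → e) ↔ (b ↔ (f ↔ d))) ↔ (((((d ⊕ e) ↔ (f ↔ (b ↔ a))) → e) ↔ ((a ∨ f) ∧ a)) ∧ b) = F ↔ T = F
(f ∨ (d ∨ f)) ↔ (((d → e) ↔ (b ↔ (f ↔ d))) ↔ (((((d ⊕ e) ↔ (f ↔ (b ↔ a))) → e) ↔ ((a ∨ f) ∧ a)) ∧ b)) = T ↔ F = F

F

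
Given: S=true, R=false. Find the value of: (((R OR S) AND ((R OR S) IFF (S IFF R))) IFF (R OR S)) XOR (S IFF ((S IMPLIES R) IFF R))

Substituting S=true, R=false:
R OR S = false OR true = true
R OR S = false OR true = true
S IFF R = true IFF false = false
(R OR S) IFF (S IFF R) = true IFF false = false
(R OR S) AND ((R OR S) IFF (S IFF R)) = true AND false = false
R OR S = false OR true = true
((R OR S) AND ((R OR S) IFF (S IFF R))) IFF (R OR S) = false IFF true = false
S IMPLIES R = true IMPLIES false = false
(S IMPLIES R) IFF R = false IFF false = true
S IFF ((S IMPLIES R) IFF R) = true IFF true = true
(((R OR S) AND ((R OR S) IFF (S IFF R))) IFF (R OR S)) XOR (S IFF ((S IMPLIES R) IFF R)) = false XOR true = true

true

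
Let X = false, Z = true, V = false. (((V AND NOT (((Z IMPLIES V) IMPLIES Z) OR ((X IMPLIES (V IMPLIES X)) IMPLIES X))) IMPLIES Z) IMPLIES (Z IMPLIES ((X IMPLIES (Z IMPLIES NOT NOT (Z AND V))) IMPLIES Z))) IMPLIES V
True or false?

false

Z IMPLIES V = true IMPLIES false = false
(Z IMPLIES V) IMPLIES Z = false IMPLIES true = true
V IMPLIES X = false IMPLIES false = true
X IMPLIES (V IMPLIES X) = false IMPLIES true = true
(X IMPLIES (V IMPLIES X)) IMPLIES X = true IMPLIES false = false
((Z IMPLIES V) IMPLIES Z) OR ((X IMPLIES (V IMPLIES X)) IMPLIES X) = true OR false = true
NOT (((Z IMPLIES V) IMPLIES Z) OR ((X IMPLIES (V IMPLIES X)) IMPLIES X)) = NOT true = false
V AND NOT (((Z IMPLIES V) IMPLIES Z) OR ((X IMPLIES (V IMPLIES X)) IMPLIES X)) = false AND false = false
(V AND NOT (((Z IMPLIES V) IMPLIES Z) OR ((X IMPLIES (V IMPLIES X)) IMPLIES X))) IMPLIES Z = false IMPLIES true = true
Z AND V = true AND false = false
NOT (Z AND V) = NOT false = true
NOT NOT (Z AND V) = NOT true = false
Z IMPLIES NOT NOT (Z AND V) = true IMPLIES false = false
X IMPLIES (Z IMPLIES NOT NOT (Z AND V)) = false IMPLIES false = true
(X IMPLIES (Z IMPLIES NOT NOT (Z AND V))) IMPLIES Z = true IMPLIES true = true
Z IMPLIES ((X IMPLIES (Z IMPLIES NOT NOT (Z AND V))) IMPLIES Z) = true IMPLIES true = true
((V AND NOT (((Z IMPLIES V) IMPLIES Z) OR ((X IMPLIES (V IMPLIES X)) IMPLIES X))) IMPLIES Z) IMPLIES (Z IMPLIES ((X IMPLIES (Z IMPLIES NOT NOT (Z AND V))) IMPLIES Z)) = true IMPLIES true = true
(((V AND NOT (((Z IMPLIES V) IMPLIES Z) OR ((X IMPLIES (V IMPLIES X)) IMPLIES X))) IMPLIES Z) IMPLIES (Z IMPLIES ((X IMPLIES (Z IMPLIES NOT NOT (Z AND V))) IMPLIES Z))) IMPLIES V = true IMPLIES false = false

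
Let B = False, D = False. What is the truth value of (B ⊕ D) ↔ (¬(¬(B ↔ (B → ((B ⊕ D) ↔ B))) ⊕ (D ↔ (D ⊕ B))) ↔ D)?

B ⊕ D = False ⊕ False = False
B ⊕ D = False ⊕ False = False
(B ⊕ D) ↔ B = False ↔ False = True
B → ((B ⊕ D) ↔ B) = False → True = True
B ↔ (B → ((B ⊕ D) ↔ B)) = False ↔ True = False
¬(B ↔ (B → ((B ⊕ D) ↔ B))) = ¬False = True
D ⊕ B = False ⊕ False = False
D ↔ (D ⊕ B) = False ↔ False = True
¬(B ↔ (B → ((B ⊕ D) ↔ B))) ⊕ (D ↔ (D ⊕ B)) = True ⊕ True = False
¬(¬(B ↔ (B → ((B ⊕ D) ↔ B))) ⊕ (D ↔ (D ⊕ B))) = ¬False = True
¬(¬(B ↔ (B → ((B ⊕ D) ↔ B))) ⊕ (D ↔ (D ⊕ B))) ↔ D = True ↔ False = False
(B ⊕ D) ↔ (¬(¬(B ↔ (B → ((B ⊕ D) ↔ B))) ⊕ (D ↔ (D ⊕ B))) ↔ D) = False ↔ False = True

True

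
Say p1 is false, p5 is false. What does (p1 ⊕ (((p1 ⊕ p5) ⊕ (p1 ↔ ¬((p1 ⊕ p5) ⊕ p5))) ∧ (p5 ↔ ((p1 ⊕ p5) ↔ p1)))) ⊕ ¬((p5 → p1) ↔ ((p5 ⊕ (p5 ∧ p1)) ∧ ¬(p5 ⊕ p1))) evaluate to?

True

p1 ⊕ p5 = False ⊕ False = False
p1 ⊕ p5 = False ⊕ False = False
(p1 ⊕ p5) ⊕ p5 = False ⊕ False = False
¬((p1 ⊕ p5) ⊕ p5) = ¬False = True
p1 ↔ ¬((p1 ⊕ p5) ⊕ p5) = False ↔ True = False
(p1 ⊕ p5) ⊕ (p1 ↔ ¬((p1 ⊕ p5) ⊕ p5)) = False ⊕ False = False
p1 ⊕ p5 = False ⊕ False = False
(p1 ⊕ p5) ↔ p1 = False ↔ False = True
p5 ↔ ((p1 ⊕ p5) ↔ p1) = False ↔ True = False
((p1 ⊕ p5) ⊕ (p1 ↔ ¬((p1 ⊕ p5) ⊕ p5))) ∧ (p5 ↔ ((p1 ⊕ p5) ↔ p1)) = False ∧ False = False
p1 ⊕ (((p1 ⊕ p5) ⊕ (p1 ↔ ¬((p1 ⊕ p5) ⊕ p5))) ∧ (p5 ↔ ((p1 ⊕ p5) ↔ p1))) = False ⊕ False = False
p5 → p1 = False → False = True
p5 ∧ p1 = False ∧ False = False
p5 ⊕ (p5 ∧ p1) = False ⊕ False = False
p5 ⊕ p1 = False ⊕ False = False
¬(p5 ⊕ p1) = ¬False = True
(p5 ⊕ (p5 ∧ p1)) ∧ ¬(p5 ⊕ p1) = False ∧ True = False
(p5 → p1) ↔ ((p5 ⊕ (p5 ∧ p1)) ∧ ¬(p5 ⊕ p1)) = True ↔ False = False
¬((p5 → p1) ↔ ((p5 ⊕ (p5 ∧ p1)) ∧ ¬(p5 ⊕ p1))) = ¬False = True
(p1 ⊕ (((p1 ⊕ p5) ⊕ (p1 ↔ ¬((p1 ⊕ p5) ⊕ p5))) ∧ (p5 ↔ ((p1 ⊕ p5) ↔ p1)))) ⊕ ¬((p5 → p1) ↔ ((p5 ⊕ (p5 ∧ p1)) ∧ ¬(p5 ⊕ p1))) = False ⊕ True = True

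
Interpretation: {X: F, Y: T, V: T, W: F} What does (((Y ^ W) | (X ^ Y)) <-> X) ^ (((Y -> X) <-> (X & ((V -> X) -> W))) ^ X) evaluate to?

T

Y ^ W = T ^ F = T
X ^ Y = F ^ T = T
(Y ^ W) | (X ^ Y) = T | T = T
((Y ^ W) | (X ^ Y)) <-> X = T <-> F = F
Y -> X = T -> F = F
V -> X = T -> F = F
(V -> X) -> W = F -> F = T
X & ((V -> X) -> W) = F & T = F
(Y -> X) <-> (X & ((V -> X) -> W)) = F <-> F = T
((Y -> X) <-> (X & ((V -> X) -> W))) ^ X = T ^ F = T
(((Y ^ W) | (X ^ Y)) <-> X) ^ (((Y -> X) <-> (X & ((V -> X) -> W))) ^ X) = F ^ T = T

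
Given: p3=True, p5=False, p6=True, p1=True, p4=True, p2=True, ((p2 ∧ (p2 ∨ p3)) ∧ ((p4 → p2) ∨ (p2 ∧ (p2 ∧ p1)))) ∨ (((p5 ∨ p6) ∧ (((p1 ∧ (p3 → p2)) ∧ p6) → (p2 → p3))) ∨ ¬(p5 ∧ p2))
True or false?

True

Substituting p3=True, p5=False, p6=True, p1=True, p4=True, p2=True:
p2 ∨ p3 = True ∨ True = True
p2 ∧ (p2 ∨ p3) = True ∧ True = True
p4 → p2 = True → True = True
p2 ∧ p1 = True ∧ True = True
p2 ∧ (p2 ∧ p1) = True ∧ True = True
(p4 → p2) ∨ (p2 ∧ (p2 ∧ p1)) = True ∨ True = True
(p2 ∧ (p2 ∨ p3)) ∧ ((p4 → p2) ∨ (p2 ∧ (p2 ∧ p1))) = True ∧ True = True
p5 ∨ p6 = False ∨ True = True
p3 → p2 = True → True = True
p1 ∧ (p3 → p2) = True ∧ True = True
(p1 ∧ (p3 → p2)) ∧ p6 = True ∧ True = True
p2 → p3 = True → True = True
((p1 ∧ (p3 → p2)) ∧ p6) → (p2 → p3) = True → True = True
(p5 ∨ p6) ∧ (((p1 ∧ (p3 → p2)) ∧ p6) → (p2 → p3)) = True ∧ True = True
p5 ∧ p2 = False ∧ True = False
¬(p5 ∧ p2) = ¬False = True
((p5 ∨ p6) ∧ (((p1 ∧ (p3 → p2)) ∧ p6) → (p2 → p3))) ∨ ¬(p5 ∧ p2) = True ∨ True = True
((p2 ∧ (p2 ∨ p3)) ∧ ((p4 → p2) ∨ (p2 ∧ (p2 ∧ p1)))) ∨ (((p5 ∨ p6) ∧ (((p1 ∧ (p3 → p2)) ∧ p6) → (p2 → p3))) ∨ ¬(p5 ∧ p2)) = True ∨ True = True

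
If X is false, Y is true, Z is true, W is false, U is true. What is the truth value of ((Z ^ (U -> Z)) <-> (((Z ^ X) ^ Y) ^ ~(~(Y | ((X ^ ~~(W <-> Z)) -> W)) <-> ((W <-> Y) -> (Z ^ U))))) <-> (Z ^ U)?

U -> Z = 1 -> 1 = 1
Z ^ (U -> Z) = 1 ^ 1 = 0
Z ^ X = 1 ^ 0 = 1
(Z ^ X) ^ Y = 1 ^ 1 = 0
W <-> Z = 0 <-> 1 = 0
~(W <-> Z) = ~0 = 1
~~(W <-> Z) = ~1 = 0
X ^ ~~(W <-> Z) = 0 ^ 0 = 0
(X ^ ~~(W <-> Z)) -> W = 0 -> 0 = 1
Y | ((X ^ ~~(W <-> Z)) -> W) = 1 | 1 = 1
~(Y | ((X ^ ~~(W <-> Z)) -> W)) = ~1 = 0
W <-> Y = 0 <-> 1 = 0
Z ^ U = 1 ^ 1 = 0
(W <-> Y) -> (Z ^ U) = 0 -> 0 = 1
~(Y | ((X ^ ~~(W <-> Z)) -> W)) <-> ((W <-> Y) -> (Z ^ U)) = 0 <-> 1 = 0
~(~(Y | ((X ^ ~~(W <-> Z)) -> W)) <-> ((W <-> Y) -> (Z ^ U))) = ~0 = 1
((Z ^ X) ^ Y) ^ ~(~(Y | ((X ^ ~~(W <-> Z)) -> W)) <-> ((W <-> Y) -> (Z ^ U))) = 0 ^ 1 = 1
(Z ^ (U -> Z)) <-> (((Z ^ X) ^ Y) ^ ~(~(Y | ((X ^ ~~(W <-> Z)) -> W)) <-> ((W <-> Y) -> (Z ^ U)))) = 0 <-> 1 = 0
Z ^ U = 1 ^ 1 = 0
((Z ^ (U -> Z)) <-> (((Z ^ X) ^ Y) ^ ~(~(Y | ((X ^ ~~(W <-> Z)) -> W)) <-> ((W <-> Y) -> (Z ^ U))))) <-> (Z ^ U) = 0 <-> 0 = 1

1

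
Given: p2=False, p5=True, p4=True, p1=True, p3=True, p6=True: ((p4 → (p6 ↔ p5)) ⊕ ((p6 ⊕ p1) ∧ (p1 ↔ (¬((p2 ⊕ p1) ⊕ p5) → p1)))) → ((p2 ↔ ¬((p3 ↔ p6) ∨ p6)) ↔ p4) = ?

True

p6 ↔ p5 = True ↔ True = True
p4 → (p6 ↔ p5) = True → True = True
p6 ⊕ p1 = True ⊕ True = False
p2 ⊕ p1 = False ⊕ True = True
(p2 ⊕ p1) ⊕ p5 = True ⊕ True = False
¬((p2 ⊕ p1) ⊕ p5) = ¬False = True
¬((p2 ⊕ p1) ⊕ p5) → p1 = True → True = True
p1 ↔ (¬((p2 ⊕ p1) ⊕ p5) → p1) = True ↔ True = True
(p6 ⊕ p1) ∧ (p1 ↔ (¬((p2 ⊕ p1) ⊕ p5) → p1)) = False ∧ True = False
(p4 → (p6 ↔ p5)) ⊕ ((p6 ⊕ p1) ∧ (p1 ↔ (¬((p2 ⊕ p1) ⊕ p5) → p1))) = True ⊕ False = True
p3 ↔ p6 = True ↔ True = True
(p3 ↔ p6) ∨ p6 = True ∨ True = True
¬((p3 ↔ p6) ∨ p6) = ¬True = False
p2 ↔ ¬((p3 ↔ p6) ∨ p6) = False ↔ False = True
(p2 ↔ ¬((p3 ↔ p6) ∨ p6)) ↔ p4 = True ↔ True = True
((p4 → (p6 ↔ p5)) ⊕ ((p6 ⊕ p1) ∧ (p1 ↔ (¬((p2 ⊕ p1) ⊕ p5) → p1)))) → ((p2 ↔ ¬((p3 ↔ p6) ∨ p6)) ↔ p4) = True → True = True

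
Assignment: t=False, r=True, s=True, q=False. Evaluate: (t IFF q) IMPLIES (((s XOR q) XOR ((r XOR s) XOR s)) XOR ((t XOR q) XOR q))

False

t IFF q = False IFF False = True
s XOR q = True XOR False = True
r XOR s = True XOR True = False
(r XOR s) XOR s = False XOR True = True
(s XOR q) XOR ((r XOR s) XOR s) = True XOR True = False
t XOR q = False XOR False = False
(t XOR q) XOR q = False XOR False = False
((s XOR q) XOR ((r XOR s) XOR s)) XOR ((t XOR q) XOR q) = False XOR False = False
(t IFF q) IMPLIES (((s XOR q) XOR ((r XOR s) XOR s)) XOR ((t XOR q) XOR q)) = True IMPLIES False = False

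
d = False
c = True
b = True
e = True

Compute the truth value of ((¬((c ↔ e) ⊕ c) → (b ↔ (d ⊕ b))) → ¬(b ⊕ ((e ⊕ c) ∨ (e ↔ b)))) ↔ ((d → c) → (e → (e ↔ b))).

Substituting d=False, c=True, b=True, e=True:
c ↔ e = True ↔ True = True
(c ↔ e) ⊕ c = True ⊕ True = False
¬((c ↔ e) ⊕ c) = ¬False = True
d ⊕ b = False ⊕ True = True
b ↔ (d ⊕ b) = True ↔ True = True
¬((c ↔ e) ⊕ c) → (b ↔ (d ⊕ b)) = True → True = True
e ⊕ c = True ⊕ True = False
e ↔ b = True ↔ True = True
(e ⊕ c) ∨ (e ↔ b) = False ∨ True = True
b ⊕ ((e ⊕ c) ∨ (e ↔ b)) = True ⊕ True = False
¬(b ⊕ ((e ⊕ c) ∨ (e ↔ b))) = ¬False = True
(¬((c ↔ e) ⊕ c) → (b ↔ (d ⊕ b))) → ¬(b ⊕ ((e ⊕ c) ∨ (e ↔ b))) = True → True = True
d → c = False → True = True
e ↔ b = True ↔ True = True
e → (e ↔ b) = True → True = True
(d → c) → (e → (e ↔ b)) = True → True = True
((¬((c ↔ e) ⊕ c) → (b ↔ (d ⊕ b))) → ¬(b ⊕ ((e ⊕ c) ∨ (e ↔ b)))) ↔ ((d → c) → (e → (e ↔ b))) = True ↔ True = True

True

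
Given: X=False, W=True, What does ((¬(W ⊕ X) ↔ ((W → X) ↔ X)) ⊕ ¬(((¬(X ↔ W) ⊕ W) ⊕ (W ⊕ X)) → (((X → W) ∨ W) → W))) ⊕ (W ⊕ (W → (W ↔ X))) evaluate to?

Substituting X=False, W=True:
W ⊕ X = True ⊕ False = True
¬(W ⊕ X) = ¬True = False
W → X = True → False = False
(W → X) ↔ X = False ↔ False = True
¬(W ⊕ X) ↔ ((W → X) ↔ X) = False ↔ True = False
X ↔ W = False ↔ True = False
¬(X ↔ W) = ¬False = True
¬(X ↔ W) ⊕ W = True ⊕ True = False
W ⊕ X = True ⊕ False = True
(¬(X ↔ W) ⊕ W) ⊕ (W ⊕ X) = False ⊕ True = True
X → W = False → True = True
(X → W) ∨ W = True ∨ True = True
((X → W) ∨ W) → W = True → True = True
((¬(X ↔ W) ⊕ W) ⊕ (W ⊕ X)) → (((X → W) ∨ W) → W) = True → True = True
¬(((¬(X ↔ W) ⊕ W) ⊕ (W ⊕ X)) → (((X → W) ∨ W) → W)) = ¬True = False
(¬(W ⊕ X) ↔ ((W → X) ↔ X)) ⊕ ¬(((¬(X ↔ W) ⊕ W) ⊕ (W ⊕ X)) → (((X → W) ∨ W) → W)) = False ⊕ False = False
W ↔ X = True ↔ False = False
W → (W ↔ X) = True → False = False
W ⊕ (W → (W ↔ X)) = True ⊕ False = True
((¬(W ⊕ X) ↔ ((W → X) ↔ X)) ⊕ ¬(((¬(X ↔ W) ⊕ W) ⊕ (W ⊕ X)) → (((X → W) ∨ W) → W))) ⊕ (W ⊕ (W → (W ↔ X))) = False ⊕ True = True

True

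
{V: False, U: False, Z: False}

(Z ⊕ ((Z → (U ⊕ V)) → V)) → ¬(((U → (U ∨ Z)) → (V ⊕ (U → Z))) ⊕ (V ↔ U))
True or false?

U ⊕ V = False ⊕ False = False
Z → (U ⊕ V) = False → False = True
(Z → (U ⊕ V)) → V = True → False = False
Z ⊕ ((Z → (U ⊕ V)) → V) = False ⊕ False = False
U ∨ Z = False ∨ False = False
U → (U ∨ Z) = False → False = True
U → Z = False → False = True
V ⊕ (U → Z) = False ⊕ True = True
(U → (U ∨ Z)) → (V ⊕ (U → Z)) = True → True = True
V ↔ U = False ↔ False = True
((U → (U ∨ Z)) → (V ⊕ (U → Z))) ⊕ (V ↔ U) = True ⊕ True = False
¬(((U → (U ∨ Z)) → (V ⊕ (U → Z))) ⊕ (V ↔ U)) = ¬False = True
(Z ⊕ ((Z → (U ⊕ V)) → V)) → ¬(((U → (U ∨ Z)) → (V ⊕ (U → Z))) ⊕ (V ↔ U)) = False → True = True

True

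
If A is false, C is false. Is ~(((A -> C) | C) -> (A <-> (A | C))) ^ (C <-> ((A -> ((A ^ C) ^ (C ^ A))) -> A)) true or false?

1

Substituting A=0, C=0:
A -> C = 0 -> 0 = 1
(A -> C) | C = 1 | 0 = 1
A | C = 0 | 0 = 0
A <-> (A | C) = 0 <-> 0 = 1
((A -> C) | C) -> (A <-> (A | C)) = 1 -> 1 = 1
~(((A -> C) | C) -> (A <-> (A | C))) = ~1 = 0
A ^ C = 0 ^ 0 = 0
C ^ A = 0 ^ 0 = 0
(A ^ C) ^ (C ^ A) = 0 ^ 0 = 0
A -> ((A ^ C) ^ (C ^ A)) = 0 -> 0 = 1
(A -> ((A ^ C) ^ (C ^ A))) -> A = 1 -> 0 = 0
C <-> ((A -> ((A ^ C) ^ (C ^ A))) -> A) = 0 <-> 0 = 1
~(((A -> C) | C) -> (A <-> (A | C))) ^ (C <-> ((A -> ((A ^ C) ^ (C ^ A))) -> A)) = 0 ^ 1 = 1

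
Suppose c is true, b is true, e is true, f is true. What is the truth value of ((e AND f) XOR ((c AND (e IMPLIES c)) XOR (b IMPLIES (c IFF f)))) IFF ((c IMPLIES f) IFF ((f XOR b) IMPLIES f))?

true

e AND f = true AND true = true
e IMPLIES c = true IMPLIES true = true
c AND (e IMPLIES c) = true AND true = true
c IFF f = true IFF true = true
b IMPLIES (c IFF f) = true IMPLIES true = true
(c AND (e IMPLIES c)) XOR (b IMPLIES (c IFF f)) = true XOR true = false
(e AND f) XOR ((c AND (e IMPLIES c)) XOR (b IMPLIES (c IFF f))) = true XOR false = true
c IMPLIES f = true IMPLIES true = true
f XOR b = true XOR true = false
(f XOR b) IMPLIES f = false IMPLIES true = true
(c IMPLIES f) IFF ((f XOR b) IMPLIES f) = true IFF true = true
((e AND f) XOR ((c AND (e IMPLIES c)) XOR (b IMPLIES (c IFF f)))) IFF ((c IMPLIES f) IFF ((f XOR b) IMPLIES f)) = true IFF true = true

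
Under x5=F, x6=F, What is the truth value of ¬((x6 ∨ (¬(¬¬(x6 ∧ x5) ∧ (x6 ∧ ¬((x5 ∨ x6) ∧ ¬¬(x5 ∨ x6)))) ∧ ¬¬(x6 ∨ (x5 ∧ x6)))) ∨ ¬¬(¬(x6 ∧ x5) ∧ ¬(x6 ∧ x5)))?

F

x6 ∧ x5 = F ∧ F = F
¬(x6 ∧ x5) = ¬F = T
¬¬(x6 ∧ x5) = ¬T = F
x5 ∨ x6 = F ∨ F = F
x5 ∨ x6 = F ∨ F = F
¬(x5 ∨ x6) = ¬F = T
¬¬(x5 ∨ x6) = ¬T = F
(x5 ∨ x6) ∧ ¬¬(x5 ∨ x6) = F ∧ F = F
¬((x5 ∨ x6) ∧ ¬¬(x5 ∨ x6)) = ¬F = T
x6 ∧ ¬((x5 ∨ x6) ∧ ¬¬(x5 ∨ x6)) = F ∧ T = F
¬¬(x6 ∧ x5) ∧ (x6 ∧ ¬((x5 ∨ x6) ∧ ¬¬(x5 ∨ x6))) = F ∧ F = F
¬(¬¬(x6 ∧ x5) ∧ (x6 ∧ ¬((x5 ∨ x6) ∧ ¬¬(x5 ∨ x6)))) = ¬F = T
x5 ∧ x6 = F ∧ F = F
x6 ∨ (x5 ∧ x6) = F ∨ F = F
¬(x6 ∨ (x5 ∧ x6)) = ¬F = T
¬¬(x6 ∨ (x5 ∧ x6)) = ¬T = F
¬(¬¬(x6 ∧ x5) ∧ (x6 ∧ ¬((x5 ∨ x6) ∧ ¬¬(x5 ∨ x6)))) ∧ ¬¬(x6 ∨ (x5 ∧ x6)) = T ∧ F = F
x6 ∨ (¬(¬¬(x6 ∧ x5) ∧ (x6 ∧ ¬((x5 ∨ x6) ∧ ¬¬(x5 ∨ x6)))) ∧ ¬¬(x6 ∨ (x5 ∧ x6))) = F ∨ F = F
x6 ∧ x5 = F ∧ F = F
¬(x6 ∧ x5) = ¬F = T
x6 ∧ x5 = F ∧ F = F
¬(x6 ∧ x5) = ¬F = T
¬(x6 ∧ x5) ∧ ¬(x6 ∧ x5) = T ∧ T = T
¬(¬(x6 ∧ x5) ∧ ¬(x6 ∧ x5)) = ¬T = F
¬¬(¬(x6 ∧ x5) ∧ ¬(x6 ∧ x5)) = ¬F = T
(x6 ∨ (¬(¬¬(x6 ∧ x5) ∧ (x6 ∧ ¬((x5 ∨ x6) ∧ ¬¬(x5 ∨ x6)))) ∧ ¬¬(x6 ∨ (x5 ∧ x6)))) ∨ ¬¬(¬(x6 ∧ x5) ∧ ¬(x6 ∧ x5)) = F ∨ T = T
¬((x6 ∨ (¬(¬¬(x6 ∧ x5) ∧ (x6 ∧ ¬((x5 ∨ x6) ∧ ¬¬(x5 ∨ x6)))) ∧ ¬¬(x6 ∨ (x5 ∧ x6)))) ∨ ¬¬(¬(x6 ∧ x5) ∧ ¬(x6 ∧ x5))) = ¬T = F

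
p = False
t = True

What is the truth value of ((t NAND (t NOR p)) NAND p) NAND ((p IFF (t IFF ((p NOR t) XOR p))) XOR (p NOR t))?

False

t NOR p = True NOR False = False
t NAND (t NOR p) = True NAND False = True
(t NAND (t NOR p)) NAND p = True NAND False = True
p NOR t = False NOR True = False
(p NOR t) XOR p = False XOR False = False
t IFF ((p NOR t) XOR p) = True IFF False = False
p IFF (t IFF ((p NOR t) XOR p)) = False IFF False = True
p NOR t = False NOR True = False
(p IFF (t IFF ((p NOR t) XOR p))) XOR (p NOR t) = True XOR False = True
((t NAND (t NOR p)) NAND p) NAND ((p IFF (t IFF ((p NOR t) XOR p))) XOR (p NOR t)) = True NAND True = False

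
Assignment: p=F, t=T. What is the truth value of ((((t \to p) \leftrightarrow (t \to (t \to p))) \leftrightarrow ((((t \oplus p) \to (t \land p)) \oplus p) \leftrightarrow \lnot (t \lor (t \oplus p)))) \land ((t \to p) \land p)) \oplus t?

T

Substituting p=F, t=T:
t \to p = T \to F = F
t \to p = T \to F = F
t \to (t \to p) = T \to F = F
(t \to p) \leftrightarrow (t \to (t \to p)) = F \leftrightarrow F = T
t \oplus p = T \oplus F = T
t \land p = T \land F = F
(t \oplus p) \to (t \land p) = T \to F = F
((t \oplus p) \to (t \land p)) \oplus p = F \oplus F = F
t \oplus p = T \oplus F = T
t \lor (t \oplus p) = T \lor T = T
\lnot (t \lor (t \oplus p)) = \lnot T = F
(((t \oplus p) \to (t \land p)) \oplus p) \leftrightarrow \lnot (t \lor (t \oplus p)) = F \leftrightarrow F = T
((t \to p) \leftrightarrow (t \to (t \to p))) \leftrightarrow ((((t \oplus p) \to (t \land p)) \oplus p) \leftrightarrow \lnot (t \lor (t \oplus p))) = T \leftrightarrow T = T
t \to p = T \to F = F
(t \to p) \land p = F \land F = F
(((t \to p) \leftrightarrow (t \to (t \to p))) \leftrightarrow ((((t \oplus p) \to (t \land p)) \oplus p) \leftrightarrow \lnot (t \lor (t \oplus p)))) \land ((t \to p) \land p) = T \land F = F
((((t \to p) \leftrightarrow (t \to (t \to p))) \leftrightarrow ((((t \oplus p) \to (t \land p)) \oplus p) \leftrightarrow \lnot (t \lor (t \oplus p)))) \land ((t \to p) \land p)) \oplus t = F \oplus T = T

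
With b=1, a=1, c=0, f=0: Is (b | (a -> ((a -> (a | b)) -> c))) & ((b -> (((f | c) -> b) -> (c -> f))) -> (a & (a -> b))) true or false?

1

a | b = 1 | 1 = 1
a -> (a | b) = 1 -> 1 = 1
(a -> (a | b)) -> c = 1 -> 0 = 0
a -> ((a -> (a | b)) -> c) = 1 -> 0 = 0
b | (a -> ((a -> (a | b)) -> c)) = 1 | 0 = 1
f | c = 0 | 0 = 0
(f | c) -> b = 0 -> 1 = 1
c -> f = 0 -> 0 = 1
((f | c) -> b) -> (c -> f) = 1 -> 1 = 1
b -> (((f | c) -> b) -> (c -> f)) = 1 -> 1 = 1
a -> b = 1 -> 1 = 1
a & (a -> b) = 1 & 1 = 1
(b -> (((f | c) -> b) -> (c -> f))) -> (a & (a -> b)) = 1 -> 1 = 1
(b | (a -> ((a -> (a | b)) -> c))) & ((b -> (((f | c) -> b) -> (c -> f))) -> (a & (a -> b))) = 1 & 1 = 1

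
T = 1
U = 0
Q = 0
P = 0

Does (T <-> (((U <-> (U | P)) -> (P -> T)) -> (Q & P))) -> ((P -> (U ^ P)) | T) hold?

1

Substituting T=1, U=0, Q=0, P=0:
U | P = 0 | 0 = 0
U <-> (U | P) = 0 <-> 0 = 1
P -> T = 0 -> 1 = 1
(U <-> (U | P)) -> (P -> T) = 1 -> 1 = 1
Q & P = 0 & 0 = 0
((U <-> (U | P)) -> (P -> T)) -> (Q & P) = 1 -> 0 = 0
T <-> (((U <-> (U | P)) -> (P -> T)) -> (Q & P)) = 1 <-> 0 = 0
U ^ P = 0 ^ 0 = 0
P -> (U ^ P) = 0 -> 0 = 1
(P -> (U ^ P)) | T = 1 | 1 = 1
(T <-> (((U <-> (U | P)) -> (P -> T)) -> (Q & P))) -> ((P -> (U ^ P)) | T) = 0 -> 1 = 1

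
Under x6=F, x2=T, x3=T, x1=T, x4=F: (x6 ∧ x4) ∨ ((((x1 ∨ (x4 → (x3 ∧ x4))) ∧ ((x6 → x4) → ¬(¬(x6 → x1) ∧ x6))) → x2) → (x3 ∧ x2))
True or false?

T

x6 ∧ x4 = F ∧ F = F
x3 ∧ x4 = T ∧ F = F
x4 → (x3 ∧ x4) = F → F = T
x1 ∨ (x4 → (x3 ∧ x4)) = T ∨ T = T
x6 → x4 = F → F = T
x6 → x1 = F → T = T
¬(x6 → x1) = ¬T = F
¬(x6 → x1) ∧ x6 = F ∧ F = F
¬(¬(x6 → x1) ∧ x6) = ¬F = T
(x6 → x4) → ¬(¬(x6 → x1) ∧ x6) = T → T = T
(x1 ∨ (x4 → (x3 ∧ x4))) ∧ ((x6 → x4) → ¬(¬(x6 → x1) ∧ x6)) = T ∧ T = T
((x1 ∨ (x4 → (x3 ∧ x4))) ∧ ((x6 → x4) → ¬(¬(x6 → x1) ∧ x6))) → x2 = T → T = T
x3 ∧ x2 = T ∧ T = T
(((x1 ∨ (x4 → (x3 ∧ x4))) ∧ ((x6 → x4) → ¬(¬(x6 → x1) ∧ x6))) → x2) → (x3 ∧ x2) = T → T = T
(x6 ∧ x4) ∨ ((((x1 ∨ (x4 → (x3 ∧ x4))) ∧ ((x6 → x4) → ¬(¬(x6 → x1) ∧ x6))) → x2) → (x3 ∧ x2)) = F ∨ T = T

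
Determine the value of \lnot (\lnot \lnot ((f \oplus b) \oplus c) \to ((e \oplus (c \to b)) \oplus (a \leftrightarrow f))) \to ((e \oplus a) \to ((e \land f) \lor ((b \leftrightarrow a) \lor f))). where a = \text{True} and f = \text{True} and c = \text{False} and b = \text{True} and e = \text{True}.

f \oplus b = \text{True} \oplus \text{True} = \text{False}
(f \oplus b) \oplus c = \text{False} \oplus \text{False} = \text{False}
\lnot ((f \oplus b) \oplus c) = \lnot \text{False} = \text{True}
\lnot \lnot ((f \oplus b) \oplus c) = \lnot \text{True} = \text{False}
c \to b = \text{False} \to \text{True} = \text{True}
e \oplus (c \to b) = \text{True} \oplus \text{True} = \text{False}
a \leftrightarrow f = \text{True} \leftrightarrow \text{True} = \text{True}
(e \oplus (c \to b)) \oplus (a \leftrightarrow f) = \text{False} \oplus \text{True} = \text{True}
\lnot \lnot ((f \oplus b) \oplus c) \to ((e \oplus (c \to b)) \oplus (a \leftrightarrow f)) = \text{False} \to \text{True} = \text{True}
\lnot (\lnot \lnot ((f \oplus b) \oplus c) \to ((e \oplus (c \to b)) \oplus (a \leftrightarrow f))) = \lnot \text{True} = \text{False}
e \oplus a = \text{True} \oplus \text{True} = \text{False}
e \land f = \text{True} \land \text{True} = \text{True}
b \leftrightarrow a = \text{True} \leftrightarrow \text{True} = \text{True}
(b \leftrightarrow a) \lor f = \text{True} \lor \text{True} = \text{True}
(e \land f) \lor ((b \leftrightarrow a) \lor f) = \text{True} \lor \text{True} = \text{True}
(e \oplus a) \to ((e \land f) \lor ((b \leftrightarrow a) \lor f)) = \text{False} \to \text{True} = \text{True}
\lnot (\lnot \lnot ((f \oplus b) \oplus c) \to ((e \oplus (c \to b)) \oplus (a \leftrightarrow f))) \to ((e \oplus a) \to ((e \land f) \lor ((b \leftrightarrow a) \lor f))) = \text{False} \to \text{True} = \text{True}

\text{True}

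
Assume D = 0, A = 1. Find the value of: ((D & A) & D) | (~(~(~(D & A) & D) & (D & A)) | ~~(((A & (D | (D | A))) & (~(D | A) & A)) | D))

1

D & A = 0 & 1 = 0
(D & A) & D = 0 & 0 = 0
D & A = 0 & 1 = 0
~(D & A) = ~0 = 1
~(D & A) & D = 1 & 0 = 0
~(~(D & A) & D) = ~0 = 1
D & A = 0 & 1 = 0
~(~(D & A) & D) & (D & A) = 1 & 0 = 0
~(~(~(D & A) & D) & (D & A)) = ~0 = 1
D | A = 0 | 1 = 1
D | (D | A) = 0 | 1 = 1
A & (D | (D | A)) = 1 & 1 = 1
D | A = 0 | 1 = 1
~(D | A) = ~1 = 0
~(D | A) & A = 0 & 1 = 0
(A & (D | (D | A))) & (~(D | A) & A) = 1 & 0 = 0
((A & (D | (D | A))) & (~(D | A) & A)) | D = 0 | 0 = 0
~(((A & (D | (D | A))) & (~(D | A) & A)) | D) = ~0 = 1
~~(((A & (D | (D | A))) & (~(D | A) & A)) | D) = ~1 = 0
~(~(~(D & A) & D) & (D & A)) | ~~(((A & (D | (D | A))) & (~(D | A) & A)) | D) = 1 | 0 = 1
((D & A) & D) | (~(~(~(D & A) & D) & (D & A)) | ~~(((A & (D | (D | A))) & (~(D | A) & A)) | D)) = 0 | 1 = 1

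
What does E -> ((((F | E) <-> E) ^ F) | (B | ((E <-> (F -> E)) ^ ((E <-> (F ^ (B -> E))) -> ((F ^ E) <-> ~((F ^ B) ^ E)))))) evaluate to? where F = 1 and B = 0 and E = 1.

0

F | E = 1 | 1 = 1
(F | E) <-> E = 1 <-> 1 = 1
((F | E) <-> E) ^ F = 1 ^ 1 = 0
F -> E = 1 -> 1 = 1
E <-> (F -> E) = 1 <-> 1 = 1
B -> E = 0 -> 1 = 1
F ^ (B -> E) = 1 ^ 1 = 0
E <-> (F ^ (B -> E)) = 1 <-> 0 = 0
F ^ E = 1 ^ 1 = 0
F ^ B = 1 ^ 0 = 1
(F ^ B) ^ E = 1 ^ 1 = 0
~((F ^ B) ^ E) = ~0 = 1
(F ^ E) <-> ~((F ^ B) ^ E) = 0 <-> 1 = 0
(E <-> (F ^ (B -> E))) -> ((F ^ E) <-> ~((F ^ B) ^ E)) = 0 -> 0 = 1
(E <-> (F -> E)) ^ ((E <-> (F ^ (B -> E))) -> ((F ^ E) <-> ~((F ^ B) ^ E))) = 1 ^ 1 = 0
B | ((E <-> (F -> E)) ^ ((E <-> (F ^ (B -> E))) -> ((F ^ E) <-> ~((F ^ B) ^ E)))) = 0 | 0 = 0
(((F | E) <-> E) ^ F) | (B | ((E <-> (F -> E)) ^ ((E <-> (F ^ (B -> E))) -> ((F ^ E) <-> ~((F ^ B) ^ E))))) = 0 | 0 = 0
E -> ((((F | E) <-> E) ^ F) | (B | ((E <-> (F -> E)) ^ ((E <-> (F ^ (B -> E))) -> ((F ^ E) <-> ~((F ^ B) ^ E)))))) = 1 -> 0 = 0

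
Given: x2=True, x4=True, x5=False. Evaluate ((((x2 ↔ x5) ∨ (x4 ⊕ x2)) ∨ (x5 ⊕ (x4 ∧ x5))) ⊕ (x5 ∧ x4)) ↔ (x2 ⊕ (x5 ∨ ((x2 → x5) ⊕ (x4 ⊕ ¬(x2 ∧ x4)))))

True

x2 ↔ x5 = True ↔ False = False
x4 ⊕ x2 = True ⊕ True = False
(x2 ↔ x5) ∨ (x4 ⊕ x2) = False ∨ False = False
x4 ∧ x5 = True ∧ False = False
x5 ⊕ (x4 ∧ x5) = False ⊕ False = False
((x2 ↔ x5) ∨ (x4 ⊕ x2)) ∨ (x5 ⊕ (x4 ∧ x5)) = False ∨ False = False
x5 ∧ x4 = False ∧ True = False
(((x2 ↔ x5) ∨ (x4 ⊕ x2)) ∨ (x5 ⊕ (x4 ∧ x5))) ⊕ (x5 ∧ x4) = False ⊕ False = False
x2 → x5 = True → False = False
x2 ∧ x4 = True ∧ True = True
¬(x2 ∧ x4) = ¬True = False
x4 ⊕ ¬(x2 ∧ x4) = True ⊕ False = True
(x2 → x5) ⊕ (x4 ⊕ ¬(x2 ∧ x4)) = False ⊕ True = True
x5 ∨ ((x2 → x5) ⊕ (x4 ⊕ ¬(x2 ∧ x4))) = False ∨ True = True
x2 ⊕ (x5 ∨ ((x2 → x5) ⊕ (x4 ⊕ ¬(x2 ∧ x4)))) = True ⊕ True = False
((((x2 ↔ x5) ∨ (x4 ⊕ x2)) ∨ (x5 ⊕ (x4 ∧ x5))) ⊕ (x5 ∧ x4)) ↔ (x2 ⊕ (x5 ∨ ((x2 → x5) ⊕ (x4 ⊕ ¬(x2 ∧ x4))))) = False ↔ False = True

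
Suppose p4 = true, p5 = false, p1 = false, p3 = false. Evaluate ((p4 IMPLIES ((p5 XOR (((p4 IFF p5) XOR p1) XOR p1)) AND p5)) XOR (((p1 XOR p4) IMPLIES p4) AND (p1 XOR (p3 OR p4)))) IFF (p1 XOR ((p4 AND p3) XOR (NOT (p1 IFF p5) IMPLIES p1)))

p4 IFF p5 = true IFF false = false
(p4 IFF p5) XOR p1 = false XOR false = false
((p4 IFF p5) XOR p1) XOR p1 = false XOR false = false
p5 XOR (((p4 IFF p5) XOR p1) XOR p1) = false XOR false = false
(p5 XOR (((p4 IFF p5) XOR p1) XOR p1)) AND p5 = false AND false = false
p4 IMPLIES ((p5 XOR (((p4 IFF p5) XOR p1) XOR p1)) AND p5) = true IMPLIES false = false
p1 XOR p4 = false XOR true = true
(p1 XOR p4) IMPLIES p4 = true IMPLIES true = true
p3 OR p4 = false OR true = true
p1 XOR (p3 OR p4) = false XOR true = true
((p1 XOR p4) IMPLIES p4) AND (p1 XOR (p3 OR p4)) = true AND true = true
(p4 IMPLIES ((p5 XOR (((p4 IFF p5) XOR p1) XOR p1)) AND p5)) XOR (((p1 XOR p4) IMPLIES p4) AND (p1 XOR (p3 OR p4))) = false XOR true = true
p4 AND p3 = true AND false = false
p1 IFF p5 = false IFF false = true
NOT (p1 IFF p5) = NOT true = false
NOT (p1 IFF p5) IMPLIES p1 = false IMPLIES false = true
(p4 AND p3) XOR (NOT (p1 IFF p5) IMPLIES p1) = false XOR true = true
p1 XOR ((p4 AND p3) XOR (NOT (p1 IFF p5) IMPLIES p1)) = false XOR true = true
((p4 IMPLIES ((p5 XOR (((p4 IFF p5) XOR p1) XOR p1)) AND p5)) XOR (((p1 XOR p4) IMPLIES p4) AND (p1 XOR (p3 OR p4)))) IFF (p1 XOR ((p4 AND p3) XOR (NOT (p1 IFF p5) IMPLIES p1))) = true IFF true = true

true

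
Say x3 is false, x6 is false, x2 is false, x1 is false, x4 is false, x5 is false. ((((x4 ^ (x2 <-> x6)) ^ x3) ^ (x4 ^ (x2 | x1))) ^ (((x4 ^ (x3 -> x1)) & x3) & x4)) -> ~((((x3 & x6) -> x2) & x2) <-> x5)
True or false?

x2 <-> x6 = F <-> F = T
x4 ^ (x2 <-> x6) = F ^ T = T
(x4 ^ (x2 <-> x6)) ^ x3 = T ^ F = T
x2 | x1 = F | F = F
x4 ^ (x2 | x1) = F ^ F = F
((x4 ^ (x2 <-> x6)) ^ x3) ^ (x4 ^ (x2 | x1)) = T ^ F = T
x3 -> x1 = F -> F = T
x4 ^ (x3 -> x1) = F ^ T = T
(x4 ^ (x3 -> x1)) & x3 = T & F = F
((x4 ^ (x3 -> x1)) & x3) & x4 = F & F = F
(((x4 ^ (x2 <-> x6)) ^ x3) ^ (x4 ^ (x2 | x1))) ^ (((x4 ^ (x3 -> x1)) & x3) & x4) = T ^ F = T
x3 & x6 = F & F = F
(x3 & x6) -> x2 = F -> F = T
((x3 & x6) -> x2) & x2 = T & F = F
(((x3 & x6) -> x2) & x2) <-> x5 = F <-> F = T
~((((x3 & x6) -> x2) & x2) <-> x5) = ~T = F
((((x4 ^ (x2 <-> x6)) ^ x3) ^ (x4 ^ (x2 | x1))) ^ (((x4 ^ (x3 -> x1)) & x3) & x4)) -> ~((((x3 & x6) -> x2) & x2) <-> x5) = T -> F = F

F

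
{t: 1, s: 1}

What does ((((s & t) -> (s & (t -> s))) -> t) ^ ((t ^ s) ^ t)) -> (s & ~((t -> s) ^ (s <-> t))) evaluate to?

1

s & t = 1 & 1 = 1
t -> s = 1 -> 1 = 1
s & (t -> s) = 1 & 1 = 1
(s & t) -> (s & (t -> s)) = 1 -> 1 = 1
((s & t) -> (s & (t -> s))) -> t = 1 -> 1 = 1
t ^ s = 1 ^ 1 = 0
(t ^ s) ^ t = 0 ^ 1 = 1
(((s & t) -> (s & (t -> s))) -> t) ^ ((t ^ s) ^ t) = 1 ^ 1 = 0
t -> s = 1 -> 1 = 1
s <-> t = 1 <-> 1 = 1
(t -> s) ^ (s <-> t) = 1 ^ 1 = 0
~((t -> s) ^ (s <-> t)) = ~0 = 1
s & ~((t -> s) ^ (s <-> t)) = 1 & 1 = 1
((((s & t) -> (s & (t -> s))) -> t) ^ ((t ^ s) ^ t)) -> (s & ~((t -> s) ^ (s <-> t))) = 0 -> 1 = 1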